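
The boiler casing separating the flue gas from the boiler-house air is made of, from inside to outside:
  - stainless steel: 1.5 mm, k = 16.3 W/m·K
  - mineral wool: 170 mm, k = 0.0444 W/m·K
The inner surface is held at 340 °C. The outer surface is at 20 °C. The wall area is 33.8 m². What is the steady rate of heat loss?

Treating each layer as a thermal resistance in series:
R_stainless steel = L/(kA) = 0.0015/(16.3×33.8) = 2.723×10^-6 K/W
R_mineral wool = L/(kA) = 0.17/(0.0444×33.8) = 0.1133 K/W
R_total = 0.1133 K/W
Q = ΔT / R_total = 320 / 0.1133

Q ≈ 2820 W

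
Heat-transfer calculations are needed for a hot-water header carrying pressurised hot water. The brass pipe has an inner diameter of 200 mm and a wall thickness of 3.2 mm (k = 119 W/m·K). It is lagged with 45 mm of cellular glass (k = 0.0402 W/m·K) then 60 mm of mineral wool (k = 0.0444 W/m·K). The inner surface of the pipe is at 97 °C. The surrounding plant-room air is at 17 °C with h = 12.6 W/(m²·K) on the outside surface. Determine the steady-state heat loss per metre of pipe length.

Per-layer cylindrical resistances, series-summed:
R_brass pipe wall = ln(103.2/100)/(2π×119×1) = 4.213×10^-5 K/W
R_cellular glass = ln(148.2/103.2)/(2π×0.0402×1) = 1.433 K/W
R_mineral wool = ln(208.2/148.2)/(2π×0.0444×1) = 1.219 K/W
R_outer film = 1/(h_o·2πr_oL) = 1/(12.6×2π×0.2082×1) = 0.06067 K/W
R_total = 2.712 K/W
Q = ΔT/R_total = 80/2.712

q′ ≈ 29.5 W/m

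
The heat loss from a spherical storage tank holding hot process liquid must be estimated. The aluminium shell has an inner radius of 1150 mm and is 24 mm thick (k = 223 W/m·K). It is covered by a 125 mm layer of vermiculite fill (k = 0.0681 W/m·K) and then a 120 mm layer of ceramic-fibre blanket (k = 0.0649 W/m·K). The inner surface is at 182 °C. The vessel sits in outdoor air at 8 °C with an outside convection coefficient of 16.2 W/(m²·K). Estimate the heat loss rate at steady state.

Q ≈ 977 W

Each spherical layer contributes R = (1/r_i − 1/r_o)/(4πk):
R_aluminium shell = (1/1.15 − 1/1.174)/(4π×223) = 6.344×10^-6 K/W
R_vermiculite fill = (1/1.174 − 1/1.299)/(4π×0.0681) = 0.09578 K/W
R_ceramic-fibre blanket = (1/1.299 − 1/1.419)/(4π×0.0649) = 0.07982 K/W
R_outer film = 1/(h·4πr_o²) = 1/(16.2×4π×1.419²) = 0.00244 K/W
R_total = 0.1781 K/W
Q = ΔT/R_total = 174/0.1781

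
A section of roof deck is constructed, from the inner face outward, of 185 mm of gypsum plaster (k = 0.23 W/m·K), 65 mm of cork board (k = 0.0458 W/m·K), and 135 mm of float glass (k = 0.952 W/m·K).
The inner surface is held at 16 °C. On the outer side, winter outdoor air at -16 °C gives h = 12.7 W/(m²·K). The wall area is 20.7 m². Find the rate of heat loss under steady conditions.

Thermal resistances in series:
R_gypsum plaster = L/(kA) = 0.185/(0.23×20.7) = 0.03886 K/W
R_cork board = L/(kA) = 0.065/(0.0458×20.7) = 0.06856 K/W
R_float glass = L/(kA) = 0.135/(0.952×20.7) = 0.006851 K/W
R_outer film = 1/(h_o·A) = 1/(12.7×20.7) = 0.003804 K/W
R_total = 0.1181 K/W
Q = ΔT / R_total = 32 / 0.1181

Q ≈ 271 W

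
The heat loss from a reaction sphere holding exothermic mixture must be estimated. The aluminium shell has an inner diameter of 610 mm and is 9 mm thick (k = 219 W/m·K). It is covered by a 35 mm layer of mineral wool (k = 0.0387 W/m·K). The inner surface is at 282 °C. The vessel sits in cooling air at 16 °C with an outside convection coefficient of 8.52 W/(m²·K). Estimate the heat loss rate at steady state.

Q ≈ 363 W

Radial (spherical) resistances in series:
R_aluminium shell = (1/0.305 − 1/0.314)/(4π×219) = 3.415×10^-5 K/W
R_mineral wool = (1/0.314 − 1/0.349)/(4π×0.0387) = 0.6567 K/W
R_outer film = 1/(h·4πr_o²) = 1/(8.52×4π×0.349²) = 0.07668 K/W
R_total = 0.7335 K/W
Q = ΔT/R_total = 266/0.7335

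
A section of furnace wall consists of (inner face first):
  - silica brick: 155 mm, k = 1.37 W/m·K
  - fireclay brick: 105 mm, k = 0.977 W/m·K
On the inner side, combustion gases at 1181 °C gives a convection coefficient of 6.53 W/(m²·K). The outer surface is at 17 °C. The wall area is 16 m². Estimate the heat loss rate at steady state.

Q ≈ 49800 W

Model the wall as resistances in series:
R_inner film = 1/(h_i·A) = 1/(6.53×16) = 0.009571 K/W
R_silica brick = L/(kA) = 0.155/(1.37×16) = 0.007071 K/W
R_fireclay brick = L/(kA) = 0.105/(0.977×16) = 0.006717 K/W
R_total = 0.02336 K/W
Q = ΔT / R_total = 1164 / 0.02336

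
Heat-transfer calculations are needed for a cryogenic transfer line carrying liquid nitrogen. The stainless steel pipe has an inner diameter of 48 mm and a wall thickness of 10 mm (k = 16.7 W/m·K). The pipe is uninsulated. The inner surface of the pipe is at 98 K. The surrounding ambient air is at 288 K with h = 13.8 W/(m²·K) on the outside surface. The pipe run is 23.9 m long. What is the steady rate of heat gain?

Q ≈ 13300 W

Radial resistances (cylindrical: R_cond = ln(r_o/r_i)/(2πkL), R_conv = 1/(h·2πrL)):
R_stainless steel pipe wall = ln(34/24)/(2π×16.7×23.9) = 1.389×10^-4 K/W
R_outer film = 1/(h_o·2πr_oL) = 1/(13.8×2π×0.034×23.9) = 0.01419 K/W
R_total = 0.01433 K/W
Q = ΔT/R_total = 190/0.01433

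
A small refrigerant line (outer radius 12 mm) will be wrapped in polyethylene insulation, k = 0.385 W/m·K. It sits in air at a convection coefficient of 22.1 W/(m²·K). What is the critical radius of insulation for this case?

r_cr ≈ 17.4 mm

For a cylinder r_cr = k/h = 0.385/22.1
r_cr = 17.4 mm; since the bare radius (12 mm) is below r_cr, adding a thin layer of insulation will *increase* heat loss.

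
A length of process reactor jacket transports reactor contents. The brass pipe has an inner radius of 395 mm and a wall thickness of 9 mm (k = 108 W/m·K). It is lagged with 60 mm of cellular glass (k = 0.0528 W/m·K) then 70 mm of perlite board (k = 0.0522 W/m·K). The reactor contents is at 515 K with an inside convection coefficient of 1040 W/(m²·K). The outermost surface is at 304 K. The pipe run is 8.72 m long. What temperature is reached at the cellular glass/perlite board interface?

T ≈ 411 K

Per-layer cylindrical resistances, series-summed:
R_inner film = 1/(h_i·2πr₁L) = 1/(1040×2π×0.395×8.72) = 4.443×10^-5 K/W
R_brass pipe wall = ln(404/395)/(2π×108×8.72) = 3.807×10^-6 K/W
R_cellular glass = ln(464/404)/(2π×0.0528×8.72) = 0.04787 K/W
R_perlite board = ln(534/464)/(2π×0.0522×8.72) = 0.04913 K/W
R_total = 0.09704 K/W
Q = ΔT/R_total = 211/0.09704
Q = 2170 W
T_interface = T_inner − Q·ΣR(inner→interface) = 515 − 2170×0.04791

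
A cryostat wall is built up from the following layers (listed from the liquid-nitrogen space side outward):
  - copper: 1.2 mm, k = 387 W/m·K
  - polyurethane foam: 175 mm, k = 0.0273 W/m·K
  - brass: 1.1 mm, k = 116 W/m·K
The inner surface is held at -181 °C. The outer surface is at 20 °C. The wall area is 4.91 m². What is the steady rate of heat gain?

Treating each layer as a thermal resistance in series:
R_copper = L/(kA) = 0.0012/(387×4.91) = 6.315×10^-7 K/W
R_polyurethane foam = L/(kA) = 0.175/(0.0273×4.91) = 1.306 K/W
R_brass = L/(kA) = 0.0011/(116×4.91) = 1.931×10^-6 K/W
R_total = 1.306 K/W
Q = ΔT / R_total = 201 / 1.306

Q ≈ 154 W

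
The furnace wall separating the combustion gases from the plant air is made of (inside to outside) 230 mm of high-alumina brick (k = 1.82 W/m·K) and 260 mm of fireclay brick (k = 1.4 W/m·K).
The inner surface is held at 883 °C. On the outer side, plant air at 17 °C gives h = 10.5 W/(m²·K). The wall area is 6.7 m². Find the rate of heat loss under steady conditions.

Q ≈ 14200 W

Using the resistance-network approach (series):
R_high-alumina brick = L/(kA) = 0.23/(1.82×6.7) = 0.01886 K/W
R_fireclay brick = L/(kA) = 0.26/(1.4×6.7) = 0.02772 K/W
R_outer film = 1/(h_o·A) = 1/(10.5×6.7) = 0.01421 K/W
R_total = 0.06079 K/W
Q = ΔT / R_total = 866 / 0.06079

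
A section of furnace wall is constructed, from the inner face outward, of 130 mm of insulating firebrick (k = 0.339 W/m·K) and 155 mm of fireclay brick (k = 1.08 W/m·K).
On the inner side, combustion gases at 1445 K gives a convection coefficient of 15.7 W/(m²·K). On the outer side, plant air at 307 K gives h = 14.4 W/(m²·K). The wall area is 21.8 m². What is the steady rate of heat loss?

Q ≈ 37600 W

Series thermal resistances:
R_inner film = 1/(h_i·A) = 1/(15.7×21.8) = 0.002922 K/W
R_insulating firebrick = L/(kA) = 0.13/(0.339×21.8) = 0.01759 K/W
R_fireclay brick = L/(kA) = 0.155/(1.08×21.8) = 0.006583 K/W
R_outer film = 1/(h_o·A) = 1/(14.4×21.8) = 0.003186 K/W
R_total = 0.03028 K/W
Q = ΔT / R_total = 1138 / 0.03028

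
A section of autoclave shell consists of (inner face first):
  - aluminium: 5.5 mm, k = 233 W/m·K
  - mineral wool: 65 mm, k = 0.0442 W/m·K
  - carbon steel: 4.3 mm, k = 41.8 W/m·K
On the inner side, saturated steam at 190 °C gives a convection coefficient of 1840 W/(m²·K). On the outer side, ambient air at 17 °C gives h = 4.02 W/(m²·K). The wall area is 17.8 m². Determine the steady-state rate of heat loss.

Model the wall as resistances in series:
R_inner film = 1/(h_i·A) = 1/(1840×17.8) = 3.053×10^-5 K/W
R_aluminium = L/(kA) = 0.0055/(233×17.8) = 1.326×10^-6 K/W
R_mineral wool = L/(kA) = 0.065/(0.0442×17.8) = 0.08262 K/W
R_carbon steel = L/(kA) = 0.0043/(41.8×17.8) = 5.779×10^-6 K/W
R_outer film = 1/(h_o·A) = 1/(4.02×17.8) = 0.01398 K/W
R_total = 0.09663 K/W
Q = ΔT / R_total = 173 / 0.09663

Q ≈ 1790 W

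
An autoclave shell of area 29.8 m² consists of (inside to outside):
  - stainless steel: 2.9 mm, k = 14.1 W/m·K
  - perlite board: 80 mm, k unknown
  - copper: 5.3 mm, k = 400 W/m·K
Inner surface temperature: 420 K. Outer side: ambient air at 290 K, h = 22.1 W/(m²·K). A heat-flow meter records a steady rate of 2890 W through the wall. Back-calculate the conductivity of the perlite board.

Treating each layer as a thermal resistance in series:
R_stainless steel = L/(kA) = 0.0029/(14.1×29.8) = 6.902×10^-6 K/W
R_copper = L/(kA) = 0.0053/(400×29.8) = 4.446×10^-7 K/W
R_outer film = 1/(h_o·A) = 1/(22.1×29.8) = 0.001518 K/W
Sum of known resistances R_other = 0.001526 K/W
Total R = ΔT/Q = 130/2890 = 0.04498 K/W
R_perlite board = R_total − R_other = 0.04346 K/W
k = L/(R·A) = 0.08/(0.04346×29.8)

k ≈ 0.0618 W/(m·K)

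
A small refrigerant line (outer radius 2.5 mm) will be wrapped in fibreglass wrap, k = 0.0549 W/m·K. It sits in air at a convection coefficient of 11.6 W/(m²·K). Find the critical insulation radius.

For a cylinder r_cr = k/h = 0.0549/11.6
r_cr = 4.73 mm; since the bare radius (2.5 mm) is below r_cr, adding a thin layer of insulation will *increase* heat loss.

r_cr ≈ 4.73 mm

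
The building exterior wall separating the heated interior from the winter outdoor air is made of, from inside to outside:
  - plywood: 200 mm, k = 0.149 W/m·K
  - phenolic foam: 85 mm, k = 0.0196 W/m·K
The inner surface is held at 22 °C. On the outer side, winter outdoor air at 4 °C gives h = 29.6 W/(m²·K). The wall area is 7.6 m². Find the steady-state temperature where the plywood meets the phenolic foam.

Series thermal resistances:
R_plywood = L/(kA) = 0.2/(0.149×7.6) = 0.1766 K/W
R_phenolic foam = L/(kA) = 0.085/(0.0196×7.6) = 0.5706 K/W
R_outer film = 1/(h_o·A) = 1/(29.6×7.6) = 0.004445 K/W
R_total = 0.7517 K/W;  Q = ΔT/R_total = 18/0.7517 = 23.95 W
T_interface = T_inner − Q·ΣR(inner→interface) = 22 − 23.9×0.1766

T ≈ 17.8 °C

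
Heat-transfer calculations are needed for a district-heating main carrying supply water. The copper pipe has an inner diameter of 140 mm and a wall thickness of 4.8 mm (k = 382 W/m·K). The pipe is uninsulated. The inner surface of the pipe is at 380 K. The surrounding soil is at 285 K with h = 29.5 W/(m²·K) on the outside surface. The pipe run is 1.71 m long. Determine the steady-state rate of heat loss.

Per-layer cylindrical resistances, series-summed:
R_copper pipe wall = ln(74.8/70)/(2π×382×1.71) = 1.616×10^-5 K/W
R_outer film = 1/(h_o·2πr_oL) = 1/(29.5×2π×0.0748×1.71) = 0.04218 K/W
R_total = 0.0422 K/W
Q = ΔT/R_total = 95/0.0422

Q ≈ 2250 W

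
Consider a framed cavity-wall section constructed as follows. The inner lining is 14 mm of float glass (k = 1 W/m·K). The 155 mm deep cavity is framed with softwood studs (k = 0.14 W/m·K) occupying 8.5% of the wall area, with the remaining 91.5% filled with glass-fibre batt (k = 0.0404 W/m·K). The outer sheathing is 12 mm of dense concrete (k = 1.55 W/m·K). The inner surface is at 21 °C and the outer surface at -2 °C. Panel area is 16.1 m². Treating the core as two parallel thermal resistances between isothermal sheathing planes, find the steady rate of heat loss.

Q ≈ 116 W

Sheathing layers in series; stud and cavity paths in parallel between them.
R_inner = 0.014/(1×16.1) = 8.696×10^-4 K/W
R_stud  = 0.155/(0.14×0.085×16.1) = 0.809 K/W
R_cav   = 0.155/(0.0404×0.915×16.1) = 0.2604 K/W
1/R_core = 1/R_stud + 1/R_cav → R_core = 0.197 K/W
R_outer = 0.012/(1.55×16.1) = 4.809×10^-4 K/W
R_total = 0.1984 K/W
Q = ΔT/R_total = 23/0.1984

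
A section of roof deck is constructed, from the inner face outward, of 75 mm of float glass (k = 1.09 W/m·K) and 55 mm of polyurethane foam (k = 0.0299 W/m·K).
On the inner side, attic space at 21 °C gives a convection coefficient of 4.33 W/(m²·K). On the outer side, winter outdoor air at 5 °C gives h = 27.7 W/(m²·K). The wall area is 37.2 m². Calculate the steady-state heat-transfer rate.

Model the wall as resistances in series:
R_inner film = 1/(h_i·A) = 1/(4.33×37.2) = 0.006208 K/W
R_float glass = L/(kA) = 0.075/(1.09×37.2) = 0.00185 K/W
R_polyurethane foam = L/(kA) = 0.055/(0.0299×37.2) = 0.04945 K/W
R_outer film = 1/(h_o·A) = 1/(27.7×37.2) = 9.705×10^-4 K/W
R_total = 0.05848 K/W
Q = ΔT / R_total = 16 / 0.05848

Q ≈ 274 W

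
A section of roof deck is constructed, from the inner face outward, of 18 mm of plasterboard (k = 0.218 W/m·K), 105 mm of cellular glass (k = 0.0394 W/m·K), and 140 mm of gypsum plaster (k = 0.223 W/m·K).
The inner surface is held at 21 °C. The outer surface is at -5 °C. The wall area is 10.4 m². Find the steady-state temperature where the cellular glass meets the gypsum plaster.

T ≈ -0.164 °C

Model the wall as resistances in series:
R_plasterboard = L/(kA) = 0.018/(0.218×10.4) = 0.007939 K/W
R_cellular glass = L/(kA) = 0.105/(0.0394×10.4) = 0.2562 K/W
R_gypsum plaster = L/(kA) = 0.14/(0.223×10.4) = 0.06037 K/W
R_total = 0.3246 K/W;  Q = ΔT/R_total = 26/0.3246 = 80.11 W
T_interface = T_inner − Q·ΣR(inner→interface) = 21 − 80.1×0.2642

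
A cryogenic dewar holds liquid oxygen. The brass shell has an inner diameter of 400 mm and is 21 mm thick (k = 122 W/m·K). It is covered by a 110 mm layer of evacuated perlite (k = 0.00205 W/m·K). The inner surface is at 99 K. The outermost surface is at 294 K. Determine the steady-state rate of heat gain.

Spherical conduction: R = (1/r_in − 1/r_out)/(4πk) per layer; series-sum.
R_brass shell = (1/0.2 − 1/0.221)/(4π×122) = 3.099×10^-4 K/W
R_evacuated perlite = (1/0.221 − 1/0.331)/(4π×0.00205) = 58.37 K/W
R_total = 58.37 K/W
Q = ΔT/R_total = 195/58.37

Q ≈ 3.34 W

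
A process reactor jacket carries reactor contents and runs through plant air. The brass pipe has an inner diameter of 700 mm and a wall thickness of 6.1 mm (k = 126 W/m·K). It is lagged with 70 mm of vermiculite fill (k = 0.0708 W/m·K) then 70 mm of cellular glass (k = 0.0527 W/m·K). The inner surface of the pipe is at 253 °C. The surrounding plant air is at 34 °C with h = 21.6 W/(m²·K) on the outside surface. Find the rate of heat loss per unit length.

Radial resistances (cylindrical: R_cond = ln(r_o/r_i)/(2πkL), R_conv = 1/(h·2πrL)):
R_brass pipe wall = ln(356.1/350)/(2π×126×1) = 2.182×10^-5 K/W
R_vermiculite fill = ln(426.1/356.1)/(2π×0.0708×1) = 0.4034 K/W
R_cellular glass = ln(496.1/426.1)/(2π×0.0527×1) = 0.4594 K/W
R_outer film = 1/(h_o·2πr_oL) = 1/(21.6×2π×0.4961×1) = 0.01485 K/W
R_total = 0.8777 K/W
Q = ΔT/R_total = 219/0.8777

q′ ≈ 250 W/m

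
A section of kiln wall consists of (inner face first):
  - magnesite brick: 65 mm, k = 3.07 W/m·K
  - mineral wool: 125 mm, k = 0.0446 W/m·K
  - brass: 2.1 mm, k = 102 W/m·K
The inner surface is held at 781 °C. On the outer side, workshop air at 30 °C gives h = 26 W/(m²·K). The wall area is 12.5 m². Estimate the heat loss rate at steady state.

Q ≈ 3280 W

Thermal resistances in series:
R_magnesite brick = L/(kA) = 0.065/(3.07×12.5) = 0.001694 K/W
R_mineral wool = L/(kA) = 0.125/(0.0446×12.5) = 0.2242 K/W
R_brass = L/(kA) = 0.0021/(102×12.5) = 1.647×10^-6 K/W
R_outer film = 1/(h_o·A) = 1/(26×12.5) = 0.003077 K/W
R_total = 0.229 K/W
Q = ΔT / R_total = 751 / 0.229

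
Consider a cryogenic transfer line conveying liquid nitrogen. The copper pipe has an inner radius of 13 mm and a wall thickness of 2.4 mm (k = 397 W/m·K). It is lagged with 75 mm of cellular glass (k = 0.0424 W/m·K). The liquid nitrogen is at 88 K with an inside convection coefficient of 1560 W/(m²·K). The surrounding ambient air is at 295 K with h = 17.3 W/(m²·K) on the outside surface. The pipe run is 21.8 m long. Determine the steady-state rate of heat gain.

Q ≈ 668 W

Treating each annulus and film as a series resistance:
R_inner film = 1/(h_i·2πr₁L) = 1/(1560×2π×0.013×21.8) = 3.6×10^-4 K/W
R_copper pipe wall = ln(15.4/13)/(2π×397×21.8) = 3.116×10^-6 K/W
R_cellular glass = ln(90.4/15.4)/(2π×0.0424×21.8) = 0.3047 K/W
R_outer film = 1/(h_o·2πr_oL) = 1/(17.3×2π×0.0904×21.8) = 0.004668 K/W
R_total = 0.3098 K/W
Q = ΔT/R_total = 207/0.3098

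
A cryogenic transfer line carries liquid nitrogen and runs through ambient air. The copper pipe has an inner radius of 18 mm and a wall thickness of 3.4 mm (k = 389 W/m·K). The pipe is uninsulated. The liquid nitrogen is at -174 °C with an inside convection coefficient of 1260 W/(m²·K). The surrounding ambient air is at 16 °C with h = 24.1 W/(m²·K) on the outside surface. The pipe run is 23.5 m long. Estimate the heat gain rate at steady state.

Cylindrical conduction, so R = ln(r₂/r₁)/(2πkL) per layer, in series:
R_inner film = 1/(h_i·2πr₁L) = 1/(1260×2π×0.018×23.5) = 2.986×10^-4 K/W
R_copper pipe wall = ln(21.4/18)/(2π×389×23.5) = 3.012×10^-6 K/W
R_outer film = 1/(h_o·2πr_oL) = 1/(24.1×2π×0.0214×23.5) = 0.01313 K/W
R_total = 0.01343 K/W
Q = ΔT/R_total = 190/0.01343

Q ≈ 14100 W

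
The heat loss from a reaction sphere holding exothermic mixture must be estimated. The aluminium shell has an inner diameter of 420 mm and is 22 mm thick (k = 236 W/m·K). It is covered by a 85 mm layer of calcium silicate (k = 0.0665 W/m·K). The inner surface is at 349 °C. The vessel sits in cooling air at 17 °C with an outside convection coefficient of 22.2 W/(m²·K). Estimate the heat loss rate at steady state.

Q ≈ 234 W

For a spherical shell R = (1/r₁ − 1/r₂)/(4πk); film R = 1/(h·4πr²). In series:
R_aluminium shell = (1/0.21 − 1/0.232)/(4π×236) = 1.523×10^-4 K/W
R_calcium silicate = (1/0.232 − 1/0.317)/(4π×0.0665) = 1.383 K/W
R_outer film = 1/(h·4πr_o²) = 1/(22.2×4π×0.317²) = 0.03567 K/W
R_total = 1.419 K/W
Q = ΔT/R_total = 332/1.419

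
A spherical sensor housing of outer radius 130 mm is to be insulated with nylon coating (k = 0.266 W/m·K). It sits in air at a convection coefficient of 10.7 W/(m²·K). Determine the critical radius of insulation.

r_cr ≈ 49.7 mm

For a sphere r_cr = 2k/h = 2×0.266/10.7
r_cr = 49.7 mm; since the bare radius (130 mm) is above r_cr, any added insulation will reduce heat loss.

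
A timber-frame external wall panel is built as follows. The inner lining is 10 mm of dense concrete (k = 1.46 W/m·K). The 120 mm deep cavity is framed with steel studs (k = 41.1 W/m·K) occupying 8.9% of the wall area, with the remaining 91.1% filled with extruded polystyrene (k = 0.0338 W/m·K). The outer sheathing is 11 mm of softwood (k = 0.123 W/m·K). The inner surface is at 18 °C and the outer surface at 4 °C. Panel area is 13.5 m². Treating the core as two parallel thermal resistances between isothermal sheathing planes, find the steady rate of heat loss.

Sheathing layers in series; stud and cavity paths in parallel between them.
R_inner = 0.01/(1.46×13.5) = 5.074×10^-4 K/W
R_stud  = 0.12/(41.1×0.089×13.5) = 0.00243 K/W
R_cav   = 0.12/(0.0338×0.911×13.5) = 0.2887 K/W
1/R_core = 1/R_stud + 1/R_cav → R_core = 0.00241 K/W
R_outer = 0.011/(0.123×13.5) = 0.006625 K/W
R_total = 0.009542 K/W
Q = ΔT/R_total = 14/0.009542

Q ≈ 1470 W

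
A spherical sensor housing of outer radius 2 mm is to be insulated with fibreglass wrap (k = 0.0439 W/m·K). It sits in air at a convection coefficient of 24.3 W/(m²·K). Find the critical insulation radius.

For a sphere r_cr = 2k/h = 2×0.0439/24.3
r_cr = 3.61 mm; since the bare radius (2 mm) is below r_cr, adding a thin layer of insulation will *increase* heat loss.

r_cr ≈ 3.61 mm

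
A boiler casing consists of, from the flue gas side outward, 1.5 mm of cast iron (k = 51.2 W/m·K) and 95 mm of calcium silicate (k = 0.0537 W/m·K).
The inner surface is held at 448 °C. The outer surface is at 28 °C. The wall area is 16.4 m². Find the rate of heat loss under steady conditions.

Q ≈ 3890 W

Series thermal resistances:
R_cast iron = L/(kA) = 0.0015/(51.2×16.4) = 1.786×10^-6 K/W
R_calcium silicate = L/(kA) = 0.095/(0.0537×16.4) = 0.1079 K/W
R_total = 0.1079 K/W
Q = ΔT / R_total = 420 / 0.1079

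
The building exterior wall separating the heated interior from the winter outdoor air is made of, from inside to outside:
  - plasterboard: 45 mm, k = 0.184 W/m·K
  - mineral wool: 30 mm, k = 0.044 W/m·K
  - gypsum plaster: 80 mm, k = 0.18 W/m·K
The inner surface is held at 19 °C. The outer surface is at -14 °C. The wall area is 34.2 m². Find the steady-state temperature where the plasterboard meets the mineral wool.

T ≈ 13.1 °C

Model the wall as resistances in series:
R_plasterboard = L/(kA) = 0.045/(0.184×34.2) = 0.007151 K/W
R_mineral wool = L/(kA) = 0.03/(0.044×34.2) = 0.01994 K/W
R_gypsum plaster = L/(kA) = 0.08/(0.18×34.2) = 0.013 K/W
R_total = 0.04008 K/W;  Q = ΔT/R_total = 33/0.04008 = 823.3 W
T_interface = T_inner − Q·ΣR(inner→interface) = 19 − 823×0.007151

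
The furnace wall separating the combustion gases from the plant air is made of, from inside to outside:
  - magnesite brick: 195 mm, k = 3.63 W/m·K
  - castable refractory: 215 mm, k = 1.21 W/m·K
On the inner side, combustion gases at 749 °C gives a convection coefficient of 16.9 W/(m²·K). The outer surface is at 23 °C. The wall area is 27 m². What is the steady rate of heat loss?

Using the resistance-network approach (series):
R_inner film = 1/(h_i·A) = 1/(16.9×27) = 0.002192 K/W
R_magnesite brick = L/(kA) = 0.195/(3.63×27) = 0.00199 K/W
R_castable refractory = L/(kA) = 0.215/(1.21×27) = 0.006581 K/W
R_total = 0.01076 K/W
Q = ΔT / R_total = 726 / 0.01076

Q ≈ 67500 W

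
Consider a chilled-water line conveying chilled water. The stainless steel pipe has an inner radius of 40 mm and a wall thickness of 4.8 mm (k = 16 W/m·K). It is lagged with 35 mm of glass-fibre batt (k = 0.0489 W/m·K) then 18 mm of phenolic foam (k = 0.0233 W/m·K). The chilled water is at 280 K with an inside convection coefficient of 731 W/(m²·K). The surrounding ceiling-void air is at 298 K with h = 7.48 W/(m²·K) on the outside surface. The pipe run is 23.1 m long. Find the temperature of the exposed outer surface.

T ≈ 297 K

Radial resistances (cylindrical: R_cond = ln(r_o/r_i)/(2πkL), R_conv = 1/(h·2πrL)):
R_inner film = 1/(h_i·2πr₁L) = 1/(731×2π×0.04×23.1) = 2.356×10^-4 K/W
R_stainless steel pipe wall = ln(44.8/40)/(2π×16×23.1) = 4.88×10^-5 K/W
R_glass-fibre batt = ln(79.8/44.8)/(2π×0.0489×23.1) = 0.08134 K/W
R_phenolic foam = ln(97.8/79.8)/(2π×0.0233×23.1) = 0.06015 K/W
R_outer film = 1/(h_o·2πr_oL) = 1/(7.48×2π×0.0978×23.1) = 0.009418 K/W
R_total = 0.1512 K/W
Q = ΔT/R_total = 18/0.1512
Q = 119 W
T_interface = T_inner + Q·ΣR(inner→interface) = 280 + 119×0.1418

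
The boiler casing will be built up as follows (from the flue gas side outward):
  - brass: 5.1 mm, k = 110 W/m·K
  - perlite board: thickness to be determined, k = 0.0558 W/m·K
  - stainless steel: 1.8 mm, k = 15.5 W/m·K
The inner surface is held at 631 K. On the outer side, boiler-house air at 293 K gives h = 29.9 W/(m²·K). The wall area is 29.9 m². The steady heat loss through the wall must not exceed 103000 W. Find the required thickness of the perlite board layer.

L ≈ 3.6 mm

Series thermal resistances:
R_brass = L/(kA) = 0.0051/(110×29.9) = 1.551×10^-6 K/W
R_stainless steel = L/(kA) = 0.0018/(15.5×29.9) = 3.884×10^-6 K/W
R_outer film = 1/(h_o·A) = 1/(29.9×29.9) = 0.001119 K/W
Sum of the known resistances R_other = 0.001124 K/W
Required total resistance R_tot = ΔT/Q_allow = 338/103000 = 0.003282 K/W
R_perlite board = R_tot − R_other = 0.002158 K/W
L = R·k·A = 0.002158×0.0558×29.9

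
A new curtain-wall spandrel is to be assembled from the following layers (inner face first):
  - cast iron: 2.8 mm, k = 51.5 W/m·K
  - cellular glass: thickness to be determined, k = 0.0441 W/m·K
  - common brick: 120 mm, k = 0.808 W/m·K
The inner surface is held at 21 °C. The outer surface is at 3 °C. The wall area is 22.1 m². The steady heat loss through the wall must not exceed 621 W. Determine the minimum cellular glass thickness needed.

Model the wall as resistances in series:
R_cast iron = L/(kA) = 0.0028/(51.5×22.1) = 2.46×10^-6 K/W
R_common brick = L/(kA) = 0.12/(0.808×22.1) = 0.00672 K/W
Sum of the known resistances R_other = 0.006723 K/W
Required total resistance R_tot = ΔT/Q_allow = 18/621 = 0.02899 K/W
R_cellular glass = R_tot − R_other = 0.02226 K/W
L = R·k·A = 0.02226×0.0441×22.1

L ≈ 21.7 mm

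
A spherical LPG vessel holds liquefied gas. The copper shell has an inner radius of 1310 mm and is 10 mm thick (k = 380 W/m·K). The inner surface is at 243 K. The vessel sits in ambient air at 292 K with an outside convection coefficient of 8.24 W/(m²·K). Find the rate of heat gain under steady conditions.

Radial (spherical) resistances in series:
R_copper shell = (1/1.31 − 1/1.32)/(4π×380) = 1.211×10^-6 K/W
R_outer film = 1/(h·4πr_o²) = 1/(8.24×4π×1.32²) = 0.005543 K/W
R_total = 0.005544 K/W
Q = ΔT/R_total = 49/0.005544

Q ≈ 8840 W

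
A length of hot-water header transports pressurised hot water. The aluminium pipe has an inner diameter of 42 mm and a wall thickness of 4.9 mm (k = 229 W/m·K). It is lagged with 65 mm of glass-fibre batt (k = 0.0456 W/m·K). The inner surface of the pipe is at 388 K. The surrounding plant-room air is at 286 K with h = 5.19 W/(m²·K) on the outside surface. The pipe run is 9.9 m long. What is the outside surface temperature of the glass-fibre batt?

T ≈ 293 K

Per-layer cylindrical resistances, series-summed:
R_aluminium pipe wall = ln(25.9/21)/(2π×229×9.9) = 1.472×10^-5 K/W
R_glass-fibre batt = ln(90.9/25.9)/(2π×0.0456×9.9) = 0.4426 K/W
R_outer film = 1/(h_o·2πr_oL) = 1/(5.19×2π×0.0909×9.9) = 0.03408 K/W
R_total = 0.4767 K/W
Q = ΔT/R_total = 102/0.4767
Q = 214 W
T_interface = T_inner − Q·ΣR(inner→interface) = 388 − 214×0.4426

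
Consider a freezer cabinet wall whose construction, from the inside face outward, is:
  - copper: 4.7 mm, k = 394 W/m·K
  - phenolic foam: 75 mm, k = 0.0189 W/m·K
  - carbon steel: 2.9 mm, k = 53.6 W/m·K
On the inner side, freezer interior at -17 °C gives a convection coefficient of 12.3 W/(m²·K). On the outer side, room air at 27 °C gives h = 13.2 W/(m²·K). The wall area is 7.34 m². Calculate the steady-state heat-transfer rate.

Model the wall as resistances in series:
R_inner film = 1/(h_i·A) = 1/(12.3×7.34) = 0.01108 K/W
R_copper = L/(kA) = 0.0047/(394×7.34) = 1.625×10^-6 K/W
R_phenolic foam = L/(kA) = 0.075/(0.0189×7.34) = 0.5406 K/W
R_carbon steel = L/(kA) = 0.0029/(53.6×7.34) = 7.371×10^-6 K/W
R_outer film = 1/(h_o·A) = 1/(13.2×7.34) = 0.01032 K/W
R_total = 0.562 K/W
Q = ΔT / R_total = 44 / 0.562

Q ≈ 78.3 W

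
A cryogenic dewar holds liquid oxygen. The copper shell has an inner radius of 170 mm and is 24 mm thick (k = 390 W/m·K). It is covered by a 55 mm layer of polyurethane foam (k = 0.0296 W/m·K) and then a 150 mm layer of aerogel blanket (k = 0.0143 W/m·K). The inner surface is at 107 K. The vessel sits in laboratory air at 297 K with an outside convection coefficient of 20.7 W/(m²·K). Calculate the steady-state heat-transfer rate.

Q ≈ 16.5 W

Spherical conduction: R = (1/r_in − 1/r_out)/(4πk) per layer; series-sum.
R_copper shell = (1/0.17 − 1/0.194)/(4π×390) = 1.485×10^-4 K/W
R_polyurethane foam = (1/0.194 − 1/0.249)/(4π×0.0296) = 3.061 K/W
R_aerogel blanket = (1/0.249 − 1/0.399)/(4π×0.0143) = 8.402 K/W
R_outer film = 1/(h·4πr_o²) = 1/(20.7×4π×0.399²) = 0.02415 K/W
R_total = 11.49 K/W
Q = ΔT/R_total = 190/11.49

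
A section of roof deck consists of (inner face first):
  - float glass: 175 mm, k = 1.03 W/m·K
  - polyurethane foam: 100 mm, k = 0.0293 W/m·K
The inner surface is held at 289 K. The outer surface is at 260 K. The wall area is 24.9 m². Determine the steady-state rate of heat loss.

Q ≈ 202 W

Thermal resistances in series:
R_float glass = L/(kA) = 0.175/(1.03×24.9) = 0.006823 K/W
R_polyurethane foam = L/(kA) = 0.1/(0.0293×24.9) = 0.1371 K/W
R_total = 0.1439 K/W
Q = ΔT / R_total = 29 / 0.1439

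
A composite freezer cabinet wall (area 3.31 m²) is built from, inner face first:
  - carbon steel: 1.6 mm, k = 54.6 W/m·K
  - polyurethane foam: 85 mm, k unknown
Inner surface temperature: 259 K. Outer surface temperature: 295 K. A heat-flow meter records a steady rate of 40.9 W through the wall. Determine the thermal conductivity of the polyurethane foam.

Series thermal resistances:
R_carbon steel = L/(kA) = 0.0016/(54.6×3.31) = 8.853×10^-6 K/W
Sum of known resistances R_other = 8.853×10^-6 K/W
Total R = ΔT/Q = 36/40.9 = 0.8802 K/W
R_polyurethane foam = R_total − R_other = 0.8802 K/W
k = L/(R·A) = 0.085/(0.8802×3.31)

k ≈ 0.0292 W/(m·K)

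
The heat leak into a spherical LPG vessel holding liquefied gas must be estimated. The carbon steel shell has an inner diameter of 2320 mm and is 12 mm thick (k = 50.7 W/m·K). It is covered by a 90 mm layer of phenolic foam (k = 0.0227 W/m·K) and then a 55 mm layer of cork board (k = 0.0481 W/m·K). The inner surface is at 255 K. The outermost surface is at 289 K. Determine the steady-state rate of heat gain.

Each spherical layer contributes R = (1/r_i − 1/r_o)/(4πk):
R_carbon steel shell = (1/1.16 − 1/1.172)/(4π×50.7) = 1.385×10^-5 K/W
R_phenolic foam = (1/1.172 − 1/1.262)/(4π×0.0227) = 0.2133 K/W
R_cork board = (1/1.262 − 1/1.317)/(4π×0.0481) = 0.05475 K/W
R_total = 0.2681 K/W
Q = ΔT/R_total = 34/0.2681

Q ≈ 127 W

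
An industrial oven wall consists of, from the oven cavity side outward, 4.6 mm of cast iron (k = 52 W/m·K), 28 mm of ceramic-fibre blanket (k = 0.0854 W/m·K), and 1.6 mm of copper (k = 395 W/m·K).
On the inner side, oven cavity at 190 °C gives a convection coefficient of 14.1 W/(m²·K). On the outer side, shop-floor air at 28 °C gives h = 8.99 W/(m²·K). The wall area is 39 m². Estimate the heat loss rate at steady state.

Q ≈ 12400 W

Using the resistance-network approach (series):
R_inner film = 1/(h_i·A) = 1/(14.1×39) = 0.001819 K/W
R_cast iron = L/(kA) = 0.0046/(52×39) = 2.268×10^-6 K/W
R_ceramic-fibre blanket = L/(kA) = 0.028/(0.0854×39) = 0.008407 K/W
R_copper = L/(kA) = 0.0016/(395×39) = 1.039×10^-7 K/W
R_outer film = 1/(h_o·A) = 1/(8.99×39) = 0.002852 K/W
R_total = 0.01308 K/W
Q = ΔT / R_total = 162 / 0.01308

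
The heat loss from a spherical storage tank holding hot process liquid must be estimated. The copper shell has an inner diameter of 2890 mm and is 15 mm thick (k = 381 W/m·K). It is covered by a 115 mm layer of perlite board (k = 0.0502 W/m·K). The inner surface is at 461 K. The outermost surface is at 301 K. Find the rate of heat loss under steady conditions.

For a spherical shell R = (1/r₁ − 1/r₂)/(4πk); film R = 1/(h·4πr²). In series:
R_copper shell = (1/1.445 − 1/1.46)/(4π×381) = 1.485×10^-6 K/W
R_perlite board = (1/1.46 − 1/1.575)/(4π×0.0502) = 0.07928 K/W
R_total = 0.07928 K/W
Q = ΔT/R_total = 160/0.07928

Q ≈ 2020 W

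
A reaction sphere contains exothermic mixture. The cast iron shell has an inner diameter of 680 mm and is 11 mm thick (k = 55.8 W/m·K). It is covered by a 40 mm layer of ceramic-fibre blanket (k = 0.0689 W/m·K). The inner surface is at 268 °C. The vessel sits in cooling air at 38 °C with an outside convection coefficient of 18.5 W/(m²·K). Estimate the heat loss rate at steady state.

Radial (spherical) resistances in series:
R_cast iron shell = (1/0.34 − 1/0.351)/(4π×55.8) = 1.315×10^-4 K/W
R_ceramic-fibre blanket = (1/0.351 − 1/0.391)/(4π×0.0689) = 0.3366 K/W
R_outer film = 1/(h·4πr_o²) = 1/(18.5×4π×0.391²) = 0.02814 K/W
R_total = 0.3649 K/W
Q = ΔT/R_total = 230/0.3649

Q ≈ 630 W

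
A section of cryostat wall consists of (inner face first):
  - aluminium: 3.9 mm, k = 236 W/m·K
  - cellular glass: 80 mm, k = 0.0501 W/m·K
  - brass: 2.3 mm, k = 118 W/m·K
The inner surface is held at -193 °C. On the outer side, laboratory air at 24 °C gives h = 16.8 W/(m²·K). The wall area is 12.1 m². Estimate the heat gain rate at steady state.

Series thermal resistances:
R_aluminium = L/(kA) = 0.0039/(236×12.1) = 1.366×10^-6 K/W
R_cellular glass = L/(kA) = 0.08/(0.0501×12.1) = 0.132 K/W
R_brass = L/(kA) = 0.0023/(118×12.1) = 1.611×10^-6 K/W
R_outer film = 1/(h_o·A) = 1/(16.8×12.1) = 0.004919 K/W
R_total = 0.1369 K/W
Q = ΔT / R_total = 217 / 0.1369

Q ≈ 1590 W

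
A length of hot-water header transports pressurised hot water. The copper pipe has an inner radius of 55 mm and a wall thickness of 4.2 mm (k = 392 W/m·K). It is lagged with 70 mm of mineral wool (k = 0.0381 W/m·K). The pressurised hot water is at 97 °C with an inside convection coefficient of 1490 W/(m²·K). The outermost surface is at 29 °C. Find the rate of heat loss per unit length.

Cylindrical conduction, so R = ln(r₂/r₁)/(2πkL) per layer, in series:
R_inner film = 1/(h_i·2πr₁L) = 1/(1490×2π×0.055×1) = 0.001942 K/W
R_copper pipe wall = ln(59.2/55)/(2π×392×1) = 2.988×10^-5 K/W
R_mineral wool = ln(129.2/59.2)/(2π×0.0381×1) = 3.26 K/W
R_total = 3.262 K/W
Q = ΔT/R_total = 68/3.262

q′ ≈ 20.8 W/m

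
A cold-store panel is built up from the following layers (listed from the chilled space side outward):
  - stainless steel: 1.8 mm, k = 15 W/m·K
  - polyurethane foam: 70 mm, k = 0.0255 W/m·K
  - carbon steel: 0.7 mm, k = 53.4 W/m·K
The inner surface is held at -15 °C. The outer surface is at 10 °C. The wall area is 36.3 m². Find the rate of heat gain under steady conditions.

Model the wall as resistances in series:
R_stainless steel = L/(kA) = 0.0018/(15×36.3) = 3.306×10^-6 K/W
R_polyurethane foam = L/(kA) = 0.07/(0.0255×36.3) = 0.07562 K/W
R_carbon steel = L/(kA) = 0.0007/(53.4×36.3) = 3.611×10^-7 K/W
R_total = 0.07563 K/W
Q = ΔT / R_total = 25 / 0.07563

Q ≈ 331 W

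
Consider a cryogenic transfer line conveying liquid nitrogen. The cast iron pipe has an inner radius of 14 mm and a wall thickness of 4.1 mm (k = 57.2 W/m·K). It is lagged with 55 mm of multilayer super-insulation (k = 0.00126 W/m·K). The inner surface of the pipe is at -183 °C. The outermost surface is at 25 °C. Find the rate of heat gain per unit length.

Cylindrical conduction, so R = ln(r₂/r₁)/(2πkL) per layer, in series:
R_cast iron pipe wall = ln(18.1/14)/(2π×57.2×1) = 7.147×10^-4 K/W
R_multilayer super-insulation = ln(73.1/18.1)/(2π×0.00126×1) = 176.3 K/W
R_total = 176.3 K/W
Q = ΔT/R_total = 208/176.3

q′ ≈ 1.18 W/m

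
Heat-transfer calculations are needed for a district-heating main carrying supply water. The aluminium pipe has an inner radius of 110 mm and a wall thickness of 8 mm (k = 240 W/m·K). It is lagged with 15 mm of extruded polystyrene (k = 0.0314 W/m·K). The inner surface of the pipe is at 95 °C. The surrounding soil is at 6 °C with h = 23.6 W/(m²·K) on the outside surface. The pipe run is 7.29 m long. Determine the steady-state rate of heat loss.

Cylindrical conduction, so R = ln(r₂/r₁)/(2πkL) per layer, in series:
R_aluminium pipe wall = ln(118/110)/(2π×240×7.29) = 6.386×10^-6 K/W
R_extruded polystyrene = ln(133/118)/(2π×0.0314×7.29) = 0.0832 K/W
R_outer film = 1/(h_o·2πr_oL) = 1/(23.6×2π×0.133×7.29) = 0.006956 K/W
R_total = 0.09016 K/W
Q = ΔT/R_total = 89/0.09016

Q ≈ 987 W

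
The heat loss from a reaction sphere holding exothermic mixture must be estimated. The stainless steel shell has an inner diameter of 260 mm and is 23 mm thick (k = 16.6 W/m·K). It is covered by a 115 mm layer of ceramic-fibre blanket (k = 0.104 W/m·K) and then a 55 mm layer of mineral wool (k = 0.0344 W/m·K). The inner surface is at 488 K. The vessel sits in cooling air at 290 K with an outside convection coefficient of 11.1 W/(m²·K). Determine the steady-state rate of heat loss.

Q ≈ 53.7 W

Each spherical layer contributes R = (1/r_i − 1/r_o)/(4πk):
R_stainless steel shell = (1/0.13 − 1/0.153)/(4π×16.6) = 0.005543 K/W
R_ceramic-fibre blanket = (1/0.153 − 1/0.268)/(4π×0.104) = 2.146 K/W
R_mineral wool = (1/0.268 − 1/0.323)/(4π×0.0344) = 1.47 K/W
R_outer film = 1/(h·4πr_o²) = 1/(11.1×4π×0.323²) = 0.06872 K/W
R_total = 3.69 K/W
Q = ΔT/R_total = 198/3.69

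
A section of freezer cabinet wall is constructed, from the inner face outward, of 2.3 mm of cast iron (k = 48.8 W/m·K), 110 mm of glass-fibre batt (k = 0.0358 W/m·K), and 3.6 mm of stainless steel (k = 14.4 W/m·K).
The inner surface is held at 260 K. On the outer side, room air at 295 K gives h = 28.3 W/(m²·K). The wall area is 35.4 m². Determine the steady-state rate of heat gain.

Thermal resistances in series:
R_cast iron = L/(kA) = 0.0023/(48.8×35.4) = 1.331×10^-6 K/W
R_glass-fibre batt = L/(kA) = 0.11/(0.0358×35.4) = 0.0868 K/W
R_stainless steel = L/(kA) = 0.0036/(14.4×35.4) = 7.062×10^-6 K/W
R_outer film = 1/(h_o·A) = 1/(28.3×35.4) = 9.982×10^-4 K/W
R_total = 0.0878 K/W
Q = ΔT / R_total = 35 / 0.0878

Q ≈ 399 W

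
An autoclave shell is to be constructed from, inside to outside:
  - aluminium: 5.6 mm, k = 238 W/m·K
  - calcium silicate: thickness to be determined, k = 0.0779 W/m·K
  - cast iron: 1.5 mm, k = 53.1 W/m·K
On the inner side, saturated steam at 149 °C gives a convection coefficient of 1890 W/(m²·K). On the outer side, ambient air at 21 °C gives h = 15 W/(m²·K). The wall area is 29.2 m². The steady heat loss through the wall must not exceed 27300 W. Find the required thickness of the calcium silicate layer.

L ≈ 5.43 mm

Using the resistance-network approach (series):
R_inner film = 1/(h_i·A) = 1/(1890×29.2) = 1.812×10^-5 K/W
R_aluminium = L/(kA) = 0.0056/(238×29.2) = 8.058×10^-7 K/W
R_cast iron = L/(kA) = 0.0015/(53.1×29.2) = 9.674×10^-7 K/W
R_outer film = 1/(h_o·A) = 1/(15×29.2) = 0.002283 K/W
Sum of the known resistances R_other = 0.002303 K/W
Required total resistance R_tot = ΔT/Q_allow = 128/27300 = 0.004689 K/W
R_calcium silicate = R_tot − R_other = 0.002386 K/W
L = R·k·A = 0.002386×0.0779×29.2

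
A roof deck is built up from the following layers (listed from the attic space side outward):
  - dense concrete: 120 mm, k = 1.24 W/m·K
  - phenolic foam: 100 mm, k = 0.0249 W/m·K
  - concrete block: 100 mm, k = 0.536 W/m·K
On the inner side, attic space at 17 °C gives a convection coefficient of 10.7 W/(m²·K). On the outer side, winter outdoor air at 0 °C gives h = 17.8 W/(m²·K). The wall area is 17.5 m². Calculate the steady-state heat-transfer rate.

Q ≈ 66.9 W

Using the resistance-network approach (series):
R_inner film = 1/(h_i·A) = 1/(10.7×17.5) = 0.00534 K/W
R_dense concrete = L/(kA) = 0.12/(1.24×17.5) = 0.00553 K/W
R_phenolic foam = L/(kA) = 0.1/(0.0249×17.5) = 0.2295 K/W
R_concrete block = L/(kA) = 0.1/(0.536×17.5) = 0.01066 K/W
R_outer film = 1/(h_o·A) = 1/(17.8×17.5) = 0.00321 K/W
R_total = 0.2542 K/W
Q = ΔT / R_total = 17 / 0.2542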